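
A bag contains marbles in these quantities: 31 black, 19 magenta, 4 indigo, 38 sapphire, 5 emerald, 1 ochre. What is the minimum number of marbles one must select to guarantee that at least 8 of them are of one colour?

32

The 6 colours are the holes; the marbles drawn are the pigeons.
To avoid 8 of any one colour, the worst case takes at most 7 of each colour, or every marble of a colour that has fewer than 7.
That gives 7 + 7 + 4 + 7 + 5 + 1 = 31 marbles with no colour reaching 8.
The next marble forces some colour to 8, so 31 + 1 = 32.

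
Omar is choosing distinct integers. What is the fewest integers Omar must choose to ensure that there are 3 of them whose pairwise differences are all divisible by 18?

37

Integers whose pairwise differences are multiples of 18 are exactly those sharing a remainder mod 18. By pigeonhole, the 18 residue classes mod 18 are the pigeonholes.
With 36 integers one could put 2 in each residue class and have no class reach 3.
The 37th integer pushes some class to 3, so 18·2 + 1 = 37.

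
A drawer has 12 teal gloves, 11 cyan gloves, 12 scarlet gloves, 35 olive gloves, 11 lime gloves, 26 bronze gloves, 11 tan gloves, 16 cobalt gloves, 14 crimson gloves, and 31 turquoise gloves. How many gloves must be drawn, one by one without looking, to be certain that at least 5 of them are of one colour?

41

Put each drawn glove into a box by colour. The largest draw with every box below 5 takes min(count, 4) from each colour.
Σ min(cᵢ, 4) = 4 + 4 + 4 + 4 + 4 + 4 + 4 + 4 + 4 + 4 = 40.
Draw number 40 + 1 = 41 must push one box to 5.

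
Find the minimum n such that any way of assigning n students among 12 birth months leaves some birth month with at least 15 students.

169

With 168 students one could put exactly 14 in each of the 12 birth months, and no birth month would reach 15.
By the pigeonhole principle, one more student must land in a birth month that already has 14, giving it 15.
So 12 × 14 + 1 = 169 students are required.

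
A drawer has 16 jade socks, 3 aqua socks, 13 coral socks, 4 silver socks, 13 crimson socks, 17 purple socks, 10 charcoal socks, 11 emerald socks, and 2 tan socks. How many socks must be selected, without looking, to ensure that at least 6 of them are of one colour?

40

By pigeonhole, put each drawn sock into a box by colour. The largest draw with every box below 6 takes min(count, 5) from each colour; colours with fewer than 5 contribute all they have.
Σ min(cᵢ, 5) = 5 + 3 + 5 + 4 + 5 + 5 + 5 + 5 + 2 = 39.
Draw number 39 + 1 = 40 must push one box to 6.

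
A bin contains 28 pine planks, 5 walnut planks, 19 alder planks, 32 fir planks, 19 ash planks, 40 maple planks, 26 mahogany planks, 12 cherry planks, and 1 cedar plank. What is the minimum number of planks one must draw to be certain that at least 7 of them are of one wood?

An adversary could hand out at most 6 planks per wood (walnut, cedar run out sooner): 6 + 5 + 6 + 6 + 6 + 6 + 6 + 6 + 1 = 48 planks and still no wood has 7.
Pigeonhole: one more plank lands in a wood already at 6, so 49 draws are enough and 48 are not.

49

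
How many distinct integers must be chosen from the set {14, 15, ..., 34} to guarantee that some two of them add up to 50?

A set avoiding the sum 50 can contain at most one of each pair {x, 50−x}, plus the 3 elements whose complement lies outside the range or equal to its own complement.
The integers 14, …, 25 (12 of them) are such a set: any two sum to at least 14+15 = 29 and at most 24+25 = 49 < 50.
By the pigeonhole principle, any 13th integer completes one of the 9 pairs, so 13 choices force a sum of 50.

13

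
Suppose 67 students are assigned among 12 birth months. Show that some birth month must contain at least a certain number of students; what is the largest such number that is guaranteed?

6

Pigeonhole: the 12 birth months are the holes and the 67 students are the pigeons.
If every birth month held at most 5 students, the total would be at most 12 × 5 = 60, which is less than 67.
So some birth month holds at least ⌈67/12⌉ = 6 students.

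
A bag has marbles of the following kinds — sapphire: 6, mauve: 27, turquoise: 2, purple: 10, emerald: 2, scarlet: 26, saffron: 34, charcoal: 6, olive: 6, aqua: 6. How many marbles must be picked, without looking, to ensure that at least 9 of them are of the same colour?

By the pigeonhole principle, put each drawn marble into a box by colour. The largest draw with every box below 9 takes min(count, 8) from each colour; colours with fewer than 8 contribute all they have.
Σ min(cᵢ, 8) = 6 + 8 + 2 + 8 + 2 + 8 + 8 + 6 + 6 + 6 = 60.
Draw number 60 + 1 = 61 must push one box to 9.

61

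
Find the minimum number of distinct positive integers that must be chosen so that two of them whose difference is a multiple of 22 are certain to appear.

23

Integers whose pairwise differences are multiples of 22 are exactly those sharing a remainder mod 22. By pigeonhole, the 22 residue classes mod 22 are the pigeonholes.
With 22 integers one could put 1 in each residue class and have no class reach 2.
The 23rd integer pushes some class to 2, so 22·1 + 1 = 23.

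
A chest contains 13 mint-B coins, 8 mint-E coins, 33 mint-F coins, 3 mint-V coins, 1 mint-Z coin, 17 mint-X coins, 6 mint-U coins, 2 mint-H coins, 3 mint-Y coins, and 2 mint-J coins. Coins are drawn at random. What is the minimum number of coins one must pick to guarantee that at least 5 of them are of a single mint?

By pigeonhole, put each drawn coin into a box by mint. The largest draw with every box below 5 takes min(count, 4) from each mint; mints with fewer than 4 contribute all they have.
Σ min(cᵢ, 4) = 4 + 4 + 4 + 3 + 1 + 4 + 4 + 2 + 3 + 2 = 31.
Draw number 31 + 1 = 32 must push one box to 5.

32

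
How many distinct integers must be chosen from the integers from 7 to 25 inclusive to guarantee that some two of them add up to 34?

12

A set avoiding the sum 34 can contain at most one of each pair {x, 34−x}, plus the 3 elements whose complement lies outside the range or equal to its own complement.
The integers 7, …, 17 (11 of them) are such a set: any two sum to at least 7+8 = 15 and at most 16+17 = 33 < 34.
By the pigeonhole principle, any 12th integer completes one of the 8 pairs, so 12 choices force a sum of 34.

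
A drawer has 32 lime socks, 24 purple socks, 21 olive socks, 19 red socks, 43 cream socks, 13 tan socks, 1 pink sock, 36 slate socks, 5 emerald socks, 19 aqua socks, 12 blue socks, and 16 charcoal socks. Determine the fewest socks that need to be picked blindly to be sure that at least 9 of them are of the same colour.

By the pigeonhole principle, the 12 colours are the holes; the socks drawn are the pigeons.
To avoid 9 of any one colour, the worst case takes at most 8 of each colour, or every sock of a colour that has fewer than 8.
That gives 8 + 8 + 8 + 8 + 8 + 8 + 1 + 8 + 5 + 8 + 8 + 8 = 86 socks with no colour reaching 9.
The next sock forces some colour to 9, so 86 + 1 = 87.

87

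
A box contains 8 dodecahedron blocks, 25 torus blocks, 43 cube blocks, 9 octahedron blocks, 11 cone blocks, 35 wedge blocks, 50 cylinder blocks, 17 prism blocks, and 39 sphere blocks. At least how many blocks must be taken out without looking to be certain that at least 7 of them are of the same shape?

An adversary could hand out at most 6 blocks per shape: 6 + 6 + 6 + 6 + 6 + 6 + 6 + 6 + 6 = 54 blocks and still no shape has 7.
By the pigeonhole principle, one more block lands in a shape already at 6, so 55 draws are enough and 54 are not.

55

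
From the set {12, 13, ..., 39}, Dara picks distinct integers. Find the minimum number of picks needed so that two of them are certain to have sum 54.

17

Two chosen integers sum to 54 exactly when both halves of some pair {x, 54−x} with 15 ≤ x ≤ 54−x ≤ 39 are chosen — 12 such pairs.
The remaining 4 elements (those with no distinct partner in range) can never complete a 54-sum, so the worst case takes all of them and one from each pair: 4 + 12 = 16.
By pigeonhole, the 17th integer has to be the second member of some pair, so 16 + 1 = 17.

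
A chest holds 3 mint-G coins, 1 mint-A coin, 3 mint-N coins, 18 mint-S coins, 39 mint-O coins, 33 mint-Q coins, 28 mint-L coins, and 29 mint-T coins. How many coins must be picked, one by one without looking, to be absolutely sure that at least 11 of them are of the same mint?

By pigeonhole, the 8 mints are the holes; the coins drawn are the pigeons.
To avoid 11 of any one mint, the worst case takes at most 10 of each mint, or every coin of a mint that has fewer than 10.
That gives 3 + 1 + 3 + 10 + 10 + 10 + 10 + 10 = 57 coins with no mint reaching 11.
The next coin forces some mint to 11, so 57 + 1 = 58.

58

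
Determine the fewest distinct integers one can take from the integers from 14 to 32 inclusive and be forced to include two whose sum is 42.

13

A set avoiding the sum 42 can contain at most one of each pair {x, 42−x}, plus the 5 elements whose complement lies outside the range or equal to its own complement.
The integers 21, …, 32 (12 of them) are such a set: any two sum to at least 21+22 = 43 > 42.
By pigeonhole, any 13th integer completes one of the 7 pairs, so 13 choices force a sum of 42.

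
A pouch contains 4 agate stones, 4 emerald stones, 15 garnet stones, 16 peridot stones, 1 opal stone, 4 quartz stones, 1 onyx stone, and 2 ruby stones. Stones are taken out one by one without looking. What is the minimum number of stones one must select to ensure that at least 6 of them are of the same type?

27

An adversary could hand out at most 5 stones per type (6 types run out sooner): 4 + 4 + 5 + 5 + 1 + 4 + 1 + 2 = 26 stones and still no type has 6.
Pigeonhole: one more stone lands in a type already at 5, so 27 draws are enough and 26 are not.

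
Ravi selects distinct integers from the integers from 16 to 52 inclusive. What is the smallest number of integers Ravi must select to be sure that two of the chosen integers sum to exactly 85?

A set avoiding the sum 85 can contain at most one of each pair {x, 85−x}, plus the 17 elements whose complement lies outside the range.
The integers 16, …, 42 (27 of them) are such a set: any two sum to at least 16+17 = 33 and at most 41+42 = 83 < 85.
Any 28th integer completes one of the 10 pairs, so 28 choices force a sum of 85.

28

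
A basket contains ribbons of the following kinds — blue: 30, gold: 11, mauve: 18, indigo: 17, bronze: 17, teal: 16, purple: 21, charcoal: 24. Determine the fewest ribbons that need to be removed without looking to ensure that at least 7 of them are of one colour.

49

An adversary could hand out at most 6 ribbons per colour: 6 + 6 + 6 + 6 + 6 + 6 + 6 + 6 = 48 ribbons and still no colour has 7.
By pigeonhole, one more ribbon lands in a colour already at 6, so 49 draws are enough and 48 are not.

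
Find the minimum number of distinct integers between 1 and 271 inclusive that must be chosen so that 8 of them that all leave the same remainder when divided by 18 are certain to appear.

By the pigeonhole principle, the 18 residue classes mod 18 are the pigeonholes.
With 126 integers one could put 7 in each residue class and have no class reach 8.
The 127th integer pushes some class to 8, so 18·7 + 1 = 127.

127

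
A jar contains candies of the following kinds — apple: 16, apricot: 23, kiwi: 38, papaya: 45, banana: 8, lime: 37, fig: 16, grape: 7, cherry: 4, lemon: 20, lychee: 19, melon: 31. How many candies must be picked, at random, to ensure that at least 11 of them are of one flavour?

110

The 12 flavours are the holes; the candies drawn are the pigeons.
To avoid 11 of any one flavour, the worst case takes at most 10 of each flavour, or every candy of a flavour that has fewer than 10.
That gives 10 + 10 + 10 + 10 + 8 + 10 + 10 + 7 + 4 + 10 + 10 + 10 = 109 candies with no flavour reaching 11.
The next candy forces some flavour to 11, so 109 + 1 = 110.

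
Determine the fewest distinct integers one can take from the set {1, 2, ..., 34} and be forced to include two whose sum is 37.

A set avoiding the sum 37 can contain at most one of each pair {x, 37−x}, plus the 2 elements whose complement lies outside the range.
The integers 1, …, 18 (18 of them) are such a set: any two sum to at least 1+2 = 3 and at most 17+18 = 35 < 37.
By pigeonhole, any 19th integer completes one of the 16 pairs, so 19 choices force a sum of 37.

19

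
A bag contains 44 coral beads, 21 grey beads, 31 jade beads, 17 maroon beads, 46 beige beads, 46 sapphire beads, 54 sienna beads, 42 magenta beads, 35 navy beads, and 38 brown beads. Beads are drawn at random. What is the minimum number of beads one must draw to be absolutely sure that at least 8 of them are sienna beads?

In the worst case for collecting sienna beads, every non-sienna bead comes out first.
There are 44 + 21 + 31 + 17 + 46 + 46 + 42 + 35 + 38 = 320 non-sienna beads altogether.
After those, each further bead must be sienna, so 320 + 8 = 328 draws guarantee 8 sienna beads.

328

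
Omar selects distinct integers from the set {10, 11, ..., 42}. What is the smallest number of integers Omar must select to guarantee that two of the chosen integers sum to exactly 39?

24

Group the elements by complementary pair {x, 39−x}: {10,29}, {11,28}, {12,27}, …, giving 10 two-element pairs and 13 integers whose partner 39−x falls outside [10,42].
Treating each of those 23 groups as a pigeonhole, one can pick one integer per group — 23 integers — with no two summing to 39.
The 24th integer lands in an occupied pair, forcing a sum of 39.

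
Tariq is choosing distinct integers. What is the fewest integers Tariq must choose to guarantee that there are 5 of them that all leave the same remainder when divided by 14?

By the pigeonhole principle, the 14 residue classes mod 14 are the pigeonholes.
With 56 integers one could put 4 in each residue class and have no class reach 5.
The 57th integer pushes some class to 5, so 14·4 + 1 = 57.

57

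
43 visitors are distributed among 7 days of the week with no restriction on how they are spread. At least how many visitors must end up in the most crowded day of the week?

The 7 days of the week are the holes and the 43 visitors are the pigeons.
If every day of the week held at most 6 visitors, the total would be at most 7 × 6 = 42, which is less than 43.
So some day of the week holds at least ⌈43/7⌉ = 7 visitors.

7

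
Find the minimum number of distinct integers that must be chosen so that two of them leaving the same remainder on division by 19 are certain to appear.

The 19 residue classes mod 19 are the pigeonholes.
With 19 integers one could put 1 in each residue class and have no class reach 2.
The 20th integer pushes some class to 2, so 19·1 + 1 = 20.

20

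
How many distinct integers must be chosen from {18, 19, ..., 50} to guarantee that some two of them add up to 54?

A set avoiding the sum 54 can contain at most one of each pair {x, 54−x}, plus the 15 elements whose complement lies outside the range or equal to its own complement.
The integers 27, …, 50 (24 of them) are such a set: any two sum to at least 27+28 = 55 > 54.
Any 25th integer completes one of the 9 pairs, so 25 choices force a sum of 54.

25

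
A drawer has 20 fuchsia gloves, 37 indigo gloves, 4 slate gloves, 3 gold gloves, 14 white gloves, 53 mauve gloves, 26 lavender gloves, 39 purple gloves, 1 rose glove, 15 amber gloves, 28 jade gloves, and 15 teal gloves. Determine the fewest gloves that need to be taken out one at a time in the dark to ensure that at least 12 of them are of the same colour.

By pigeonhole, put each drawn glove into a box by colour. The largest draw with every box below 12 takes min(count, 11) from each colour; colours with fewer than 11 contribute all they have.
Σ min(cᵢ, 11) = 11 + 11 + 4 + 3 + 11 + 11 + 11 + 11 + 1 + 11 + 11 + 11 = 107.
Draw number 107 + 1 = 108 must push one box to 12.

108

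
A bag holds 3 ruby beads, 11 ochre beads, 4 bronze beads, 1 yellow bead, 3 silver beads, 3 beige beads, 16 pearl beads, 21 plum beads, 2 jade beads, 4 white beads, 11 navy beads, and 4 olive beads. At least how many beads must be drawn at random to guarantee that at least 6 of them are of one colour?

An adversary could hand out at most 5 beads per colour (8 colours run out sooner): 3 + 5 + 4 + 1 + 3 + 3 + 5 + 5 + 2 + 4 + 5 + 4 = 44 beads and still no colour has 6.
One more bead lands in a colour already at 5, so 45 draws are enough and 44 are not.

45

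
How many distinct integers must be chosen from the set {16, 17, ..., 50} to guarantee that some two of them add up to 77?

Group the elements by complementary pair {x, 77−x}: {27,50}, {28,49}, {29,48}, …, giving 12 two-element pairs and 11 integers whose partner 77−x falls outside [16,50].
By the pigeonhole principle, treating each of those 23 groups as a pigeonhole, one can pick one integer per group — 23 integers — with no two summing to 77.
The 24th integer lands in an occupied pair, forcing a sum of 77.

24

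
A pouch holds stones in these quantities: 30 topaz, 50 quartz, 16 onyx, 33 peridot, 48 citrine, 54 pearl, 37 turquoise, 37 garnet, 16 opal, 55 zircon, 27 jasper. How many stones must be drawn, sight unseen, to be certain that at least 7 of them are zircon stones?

355

In the worst case for collecting zircon stones, every non-zircon stone comes out first.
There are 30 + 50 + 16 + 33 + 48 + 54 + 37 + 37 + 16 + 27 = 348 non-zircon stones altogether.
After those, each further stone must be zircon, so 348 + 7 = 355 draws guarantee 7 zircon stones.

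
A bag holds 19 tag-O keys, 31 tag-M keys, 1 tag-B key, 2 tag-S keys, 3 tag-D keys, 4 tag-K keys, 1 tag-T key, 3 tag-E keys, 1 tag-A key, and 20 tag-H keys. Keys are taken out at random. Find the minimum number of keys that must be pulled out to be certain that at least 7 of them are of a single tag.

Put each drawn key into a box by tag. The largest draw with every box below 7 takes min(count, 6) from each tag; tags with fewer than 6 contribute all they have.
Σ min(cᵢ, 6) = 6 + 6 + 1 + 2 + 3 + 4 + 1 + 3 + 1 + 6 = 33.
Draw number 33 + 1 = 34 must push one box to 7.

34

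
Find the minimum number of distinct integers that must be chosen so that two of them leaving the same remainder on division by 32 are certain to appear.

33

By pigeonhole, the 32 residue classes mod 32 are the pigeonholes.
With 32 integers one could put 1 in each residue class and have no class reach 2.
The 33rd integer pushes some class to 2, so 32·1 + 1 = 33.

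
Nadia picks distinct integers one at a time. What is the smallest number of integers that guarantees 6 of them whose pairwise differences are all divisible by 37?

186

Integers whose pairwise differences are multiples of 37 are exactly those sharing a remainder mod 37. By pigeonhole, the 37 residue classes mod 37 are the pigeonholes.
With 185 integers one could put 5 in each residue class and have no class reach 6.
The 186th integer pushes some class to 6, so 37·5 + 1 = 186.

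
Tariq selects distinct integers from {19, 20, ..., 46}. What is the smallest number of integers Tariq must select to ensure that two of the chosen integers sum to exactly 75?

Group the elements by complementary pair {x, 75−x}: {29,46}, {30,45}, {31,44}, …, giving 9 two-element pairs and 10 integers whose partner 75−x falls outside [19,46].
Pigeonhole: treating each of those 19 groups as a pigeonhole, one can pick one integer per group — 19 integers — with no two summing to 75.
The 20th integer lands in an occupied pair, forcing a sum of 75.

20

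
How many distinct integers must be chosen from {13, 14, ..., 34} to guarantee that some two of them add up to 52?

15

A set avoiding the sum 52 can contain at most one of each pair {x, 52−x}, plus the 6 elements whose complement lies outside the range or equal to its own complement.
The integers 13, …, 26 (14 of them) are such a set: any two sum to at least 13+14 = 27 and at most 25+26 = 51 < 52.
Any 15th integer completes one of the 8 pairs, so 15 choices force a sum of 52.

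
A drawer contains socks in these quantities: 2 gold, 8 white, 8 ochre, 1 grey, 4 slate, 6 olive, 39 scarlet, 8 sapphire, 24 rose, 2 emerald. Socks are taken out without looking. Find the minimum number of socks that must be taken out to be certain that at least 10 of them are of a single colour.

An adversary could hand out at most 9 socks per colour (8 colours run out sooner): 2 + 8 + 8 + 1 + 4 + 6 + 9 + 8 + 9 + 2 = 57 socks and still no colour has 10.
One more sock lands in a colour already at 9, so 58 draws are enough and 57 are not.

58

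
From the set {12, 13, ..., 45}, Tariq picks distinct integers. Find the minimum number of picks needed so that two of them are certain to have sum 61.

20

Group the elements by complementary pair {x, 61−x}: {16,45}, {17,44}, {18,43}, …, giving 15 two-element pairs and 4 integers whose partner 61−x falls outside [12,45].
Pigeonhole: treating each of those 19 groups as a pigeonhole, one can pick one integer per group — 19 integers — with no two summing to 61.
The 20th integer lands in an occupied pair, forcing a sum of 61.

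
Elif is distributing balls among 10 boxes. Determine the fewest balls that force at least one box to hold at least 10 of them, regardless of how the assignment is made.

With 90 balls one could put exactly 9 in each of the 10 boxes, and no box would reach 10.
By pigeonhole, one more ball must land in a box that already has 9, giving it 10.
So 10 × 9 + 1 = 91 balls are required.

91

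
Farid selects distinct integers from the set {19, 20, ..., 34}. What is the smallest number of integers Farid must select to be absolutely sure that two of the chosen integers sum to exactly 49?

Two chosen integers sum to 49 exactly when both halves of some pair {x, 49−x} with 19 ≤ x ≤ 49−x ≤ 30 are chosen — 6 such pairs.
The remaining 4 elements (those with no distinct partner in range) can never complete a 49-sum, so the worst case takes all of them and one from each pair: 4 + 6 = 10.
The 11th integer has to be the second member of some pair, so 10 + 1 = 11.

11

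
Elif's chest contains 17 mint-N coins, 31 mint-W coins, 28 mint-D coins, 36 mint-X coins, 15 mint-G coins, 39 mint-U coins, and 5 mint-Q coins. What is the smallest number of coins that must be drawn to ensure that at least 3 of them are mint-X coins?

138

In the worst case for collecting mint-X coins, every non-mint-X coin comes out first.
There are 17 + 31 + 28 + 15 + 39 + 5 = 135 non-mint-X coins altogether.
After those, each further coin must be mint-X, so 135 + 3 = 138 draws guarantee 3 mint-X coins.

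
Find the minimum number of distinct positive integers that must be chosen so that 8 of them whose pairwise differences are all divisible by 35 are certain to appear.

246

Integers whose pairwise differences are multiples of 35 are exactly those sharing a remainder mod 35. By the pigeonhole principle, the 35 residue classes mod 35 are the pigeonholes.
With 245 integers one could put 7 in each residue class and have no class reach 8.
The 246th integer pushes some class to 8, so 35·7 + 1 = 246.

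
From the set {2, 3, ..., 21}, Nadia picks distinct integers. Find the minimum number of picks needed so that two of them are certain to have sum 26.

13

Group the elements by complementary pair {x, 26−x}: {5,21}, {6,20}, {7,19}, …, giving 8 two-element pairs, the single value 13 (it cannot pair with itself since the integers are distinct), and 3 integers whose partner 26−x falls outside [2,21].
Treating each of those 12 groups as a pigeonhole, one can pick one integer per group — 12 integers — with no two summing to 26.
The 13th integer lands in an occupied pair, forcing a sum of 26.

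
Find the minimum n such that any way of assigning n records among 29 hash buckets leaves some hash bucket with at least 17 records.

With 464 records one could put exactly 16 in each of the 29 hash buckets, and no hash bucket would reach 17.
By the pigeonhole principle, one more record must land in a hash bucket that already has 16, giving it 17.
So 29 × 16 + 1 = 465 records are required.

465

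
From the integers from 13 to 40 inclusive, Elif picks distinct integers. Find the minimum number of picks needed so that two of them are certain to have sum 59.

Two chosen integers sum to 59 exactly when both halves of some pair {x, 59−x} with 19 ≤ x ≤ 59−x ≤ 40 are chosen — 11 such pairs.
The remaining 6 elements (those with no distinct partner in range) can never complete a 59-sum, so the worst case takes all of them and one from each pair: 6 + 11 = 17.
The 18th integer has to be the second member of some pair, so 17 + 1 = 18.

18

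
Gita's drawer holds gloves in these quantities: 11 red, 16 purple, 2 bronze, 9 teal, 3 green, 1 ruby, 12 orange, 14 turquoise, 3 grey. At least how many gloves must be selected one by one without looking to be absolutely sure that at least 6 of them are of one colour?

An adversary could hand out at most 5 gloves per colour (4 colours run out sooner): 5 + 5 + 2 + 5 + 3 + 1 + 5 + 5 + 3 = 34 gloves and still no colour has 6.
By the pigeonhole principle, one more glove lands in a colour already at 5, so 35 draws are enough and 34 are not.

35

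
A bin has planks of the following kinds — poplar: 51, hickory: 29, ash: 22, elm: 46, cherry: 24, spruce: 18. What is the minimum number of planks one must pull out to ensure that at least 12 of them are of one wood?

67

An adversary could hand out at most 11 planks per wood: 11 + 11 + 11 + 11 + 11 + 11 = 66 planks and still no wood has 12.
By the pigeonhole principle, one more plank lands in a wood already at 11, so 67 draws are enough and 66 are not.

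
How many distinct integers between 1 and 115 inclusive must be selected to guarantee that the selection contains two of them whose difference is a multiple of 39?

40

Integers whose pairwise differences are multiples of 39 are exactly those sharing a remainder mod 39. The 39 residue classes mod 39 are the pigeonholes.
With 39 integers one could put 1 in each residue class and have no class reach 2.
The 40th integer pushes some class to 2, so 39·1 + 1 = 40.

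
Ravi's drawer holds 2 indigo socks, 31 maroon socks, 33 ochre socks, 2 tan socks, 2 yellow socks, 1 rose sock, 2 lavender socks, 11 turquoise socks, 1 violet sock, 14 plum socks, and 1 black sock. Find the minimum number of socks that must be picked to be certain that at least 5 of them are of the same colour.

28

An adversary could hand out at most 4 socks per colour (7 colours run out sooner): 2 + 4 + 4 + 2 + 2 + 1 + 2 + 4 + 1 + 4 + 1 = 27 socks and still no colour has 5.
One more sock lands in a colour already at 4, so 28 draws are enough and 27 are not.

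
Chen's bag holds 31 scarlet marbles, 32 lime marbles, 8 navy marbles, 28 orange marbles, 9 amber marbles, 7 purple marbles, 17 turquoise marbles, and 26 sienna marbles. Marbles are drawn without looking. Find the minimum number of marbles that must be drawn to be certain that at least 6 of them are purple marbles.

In the worst case for collecting purple marbles, every non-purple marble comes out first.
There are 31 + 32 + 8 + 28 + 9 + 17 + 26 = 151 non-purple marbles altogether.
After those, each further marble must be purple, so 151 + 6 = 157 draws guarantee 6 purple marbles.

157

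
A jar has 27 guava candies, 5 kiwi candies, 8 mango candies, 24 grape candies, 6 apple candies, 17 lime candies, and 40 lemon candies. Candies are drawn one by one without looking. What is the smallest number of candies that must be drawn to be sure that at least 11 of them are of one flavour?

An adversary could hand out at most 10 candies per flavour (kiwi, mango, apple run out sooner): 10 + 5 + 8 + 10 + 6 + 10 + 10 = 59 candies and still no flavour has 11.
One more candy lands in a flavour already at 10, so 60 draws are enough and 59 are not.

60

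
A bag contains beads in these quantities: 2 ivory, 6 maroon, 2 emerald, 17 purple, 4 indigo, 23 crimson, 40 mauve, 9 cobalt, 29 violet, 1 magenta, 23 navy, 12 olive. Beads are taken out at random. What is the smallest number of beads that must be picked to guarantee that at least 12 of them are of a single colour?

91

Pigeonhole: put each drawn bead into a box by colour. The largest draw with every box below 12 takes min(count, 11) from each colour; colours with fewer than 11 contribute all they have.
Σ min(cᵢ, 11) = 2 + 6 + 2 + 11 + 4 + 11 + 11 + 9 + 11 + 1 + 11 + 11 = 90.
Draw number 90 + 1 = 91 must push one box to 12.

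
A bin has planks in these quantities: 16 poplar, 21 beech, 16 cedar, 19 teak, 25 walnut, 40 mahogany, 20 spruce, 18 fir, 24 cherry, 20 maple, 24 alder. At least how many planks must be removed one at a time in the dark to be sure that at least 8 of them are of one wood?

78

By the pigeonhole principle, the 11 woods are the holes; the planks drawn are the pigeons.
To avoid 8 of any one wood, the worst case takes at most 7 of each wood.
That gives 7 + 7 + 7 + 7 + 7 + 7 + 7 + 7 + 7 + 7 + 7 = 77 planks with no wood reaching 8.
The next plank forces some wood to 8, so 77 + 1 = 78.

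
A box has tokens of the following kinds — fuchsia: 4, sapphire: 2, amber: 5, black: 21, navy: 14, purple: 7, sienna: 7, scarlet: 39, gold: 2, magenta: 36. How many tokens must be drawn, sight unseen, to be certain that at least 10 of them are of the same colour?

Put each drawn token into a box by colour. The largest draw with every box below 10 takes min(count, 9) from each colour; colours with fewer than 9 contribute all they have.
Σ min(cᵢ, 9) = 4 + 2 + 5 + 9 + 9 + 7 + 7 + 9 + 2 + 9 = 63.
Draw number 63 + 1 = 64 must push one box to 10.

64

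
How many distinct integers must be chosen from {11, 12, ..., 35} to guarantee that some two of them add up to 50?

16

Two chosen integers sum to 50 exactly when both halves of some pair {x, 50−x} with 15 ≤ x ≤ 50−x ≤ 35 are chosen — 10 such pairs.
The remaining 5 elements (those with no distinct partner in range) can never complete a 50-sum, so the worst case takes all of them and one from each pair: 5 + 10 = 15.
By the pigeonhole principle, the 16th integer has to be the second member of some pair, so 15 + 1 = 16.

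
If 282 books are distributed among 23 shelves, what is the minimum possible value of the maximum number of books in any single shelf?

The 23 shelves are the holes and the 282 books are the pigeons.
If every shelf held at most 12 books, the total would be at most 23 × 12 = 276, which is less than 282.
So some shelf holds at least ⌈282/23⌉ = 13 books.

13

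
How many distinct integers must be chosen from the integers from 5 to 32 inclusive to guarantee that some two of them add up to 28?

20

A set avoiding the sum 28 can contain at most one of each pair {x, 28−x}, plus the 10 elements whose complement lies outside the range or equal to its own complement.
The integers 14, …, 32 (19 of them) are such a set: any two sum to at least 14+15 = 29 > 28.
By pigeonhole, any 20th integer completes one of the 9 pairs, so 20 choices force a sum of 28.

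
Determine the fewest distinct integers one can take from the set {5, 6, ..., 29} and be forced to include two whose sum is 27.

Two chosen integers sum to 27 exactly when both halves of some pair {x, 27−x} with 5 ≤ x ≤ 27−x ≤ 22 are chosen — 9 such pairs.
The remaining 7 elements (those with no distinct partner in range) can never complete a 27-sum, so the worst case takes all of them and one from each pair: 7 + 9 = 16.
The 17th integer has to be the second member of some pair, so 16 + 1 = 17.

17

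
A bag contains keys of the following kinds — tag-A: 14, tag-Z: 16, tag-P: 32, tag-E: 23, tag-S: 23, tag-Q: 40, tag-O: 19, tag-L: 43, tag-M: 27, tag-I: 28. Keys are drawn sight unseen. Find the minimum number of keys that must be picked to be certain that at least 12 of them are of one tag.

Pigeonhole: the 10 tags are the holes; the keys drawn are the pigeons.
To avoid 12 of any one tag, the worst case takes at most 11 of each tag.
That gives 11 + 11 + 11 + 11 + 11 + 11 + 11 + 11 + 11 + 11 = 110 keys with no tag reaching 12.
The next key forces some tag to 12, so 110 + 1 = 111.

111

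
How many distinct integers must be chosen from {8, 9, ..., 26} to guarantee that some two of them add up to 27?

14

Two chosen integers sum to 27 exactly when both halves of some pair {x, 27−x} with 8 ≤ x ≤ 27−x ≤ 19 are chosen — 6 such pairs.
The remaining 7 elements (those with no distinct partner in range) can never complete a 27-sum, so the worst case takes all of them and one from each pair: 7 + 6 = 13.
Pigeonhole: the 14th integer has to be the second member of some pair, so 13 + 1 = 14.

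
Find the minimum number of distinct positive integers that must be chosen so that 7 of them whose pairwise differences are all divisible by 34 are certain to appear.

205

Integers whose pairwise differences are multiples of 34 are exactly those sharing a remainder mod 34. Pigeonhole: the 34 residue classes mod 34 are the pigeonholes.
With 204 integers one could put 6 in each residue class and have no class reach 7.
The 205th integer pushes some class to 7, so 34·6 + 1 = 205.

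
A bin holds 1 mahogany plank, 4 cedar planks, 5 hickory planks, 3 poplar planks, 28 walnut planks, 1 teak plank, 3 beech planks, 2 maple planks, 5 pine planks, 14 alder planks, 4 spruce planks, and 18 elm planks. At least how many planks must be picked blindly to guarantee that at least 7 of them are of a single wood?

47

An adversary could hand out at most 6 planks per wood (9 woods run out sooner): 1 + 4 + 5 + 3 + 6 + 1 + 3 + 2 + 5 + 6 + 4 + 6 = 46 planks and still no wood has 7.
One more plank lands in a wood already at 6, so 47 draws are enough and 46 are not.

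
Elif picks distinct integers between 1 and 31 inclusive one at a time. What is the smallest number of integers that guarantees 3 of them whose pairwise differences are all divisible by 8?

17

Integers whose pairwise differences are multiples of 8 are exactly those sharing a remainder mod 8. The 8 residue classes mod 8 are the pigeonholes.
With 16 integers one could put 2 in each residue class and have no class reach 3.
The 17th integer pushes some class to 3, so 8·2 + 1 = 17.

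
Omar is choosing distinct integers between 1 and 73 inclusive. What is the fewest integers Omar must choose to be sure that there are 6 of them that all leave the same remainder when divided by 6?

By the pigeonhole principle, the 6 residue classes mod 6 are the pigeonholes.
With 30 integers one could put 5 in each residue class and have no class reach 6.
The 31st integer pushes some class to 6, so 6·5 + 1 = 31.

31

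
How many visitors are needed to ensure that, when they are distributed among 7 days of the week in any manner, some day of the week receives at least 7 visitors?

With 42 visitors one could put exactly 6 in each of the 7 days of the week, and no day of the week would reach 7.
By pigeonhole, one more visitor must land in a day of the week that already has 6, giving it 7.
So 7 × 6 + 1 = 43 visitors are required.

43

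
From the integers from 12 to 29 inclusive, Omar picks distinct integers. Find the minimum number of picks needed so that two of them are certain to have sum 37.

12

Group the elements by complementary pair {x, 37−x}: {12,25}, {13,24}, {14,23}, …, giving 7 two-element pairs and 4 integers whose partner 37−x falls outside [12,29].
Treating each of those 11 groups as a pigeonhole, one can pick one integer per group — 11 integers — with no two summing to 37.
The 12th integer lands in an occupied pair, forcing a sum of 37.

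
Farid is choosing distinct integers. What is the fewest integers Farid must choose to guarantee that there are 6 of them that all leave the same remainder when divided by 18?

91

Pigeonhole: the 18 residue classes mod 18 are the pigeonholes.
With 90 integers one could put 5 in each residue class and have no class reach 6.
The 91st integer pushes some class to 6, so 18·5 + 1 = 91.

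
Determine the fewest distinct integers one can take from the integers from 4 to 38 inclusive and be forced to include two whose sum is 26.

Group the elements by complementary pair {x, 26−x}: {4,22}, {5,21}, {6,20}, …, giving 9 two-element pairs, the single value 13 (it cannot pair with itself since the integers are distinct), and 16 integers whose partner 26−x falls outside [4,38].
By pigeonhole, treating each of those 26 groups as a pigeonhole, one can pick one integer per group — 26 integers — with no two summing to 26.
The 27th integer lands in an occupied pair, forcing a sum of 26.

27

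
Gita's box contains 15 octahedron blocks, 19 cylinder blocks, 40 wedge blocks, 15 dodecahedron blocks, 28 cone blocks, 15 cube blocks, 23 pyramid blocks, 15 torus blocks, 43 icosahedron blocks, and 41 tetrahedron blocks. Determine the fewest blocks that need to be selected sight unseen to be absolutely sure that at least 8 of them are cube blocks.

In the worst case for collecting cube blocks, every non-cube block comes out first.
There are 15 + 19 + 40 + 15 + 28 + 23 + 15 + 43 + 41 = 239 non-cube blocks altogether.
After those, each further block must be cube, so 239 + 8 = 247 draws guarantee 8 cube blocks.

247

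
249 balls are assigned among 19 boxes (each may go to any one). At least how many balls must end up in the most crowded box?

By pigeonhole, the 19 boxes are the holes and the 249 balls are the pigeons.
If every box held at most 13 balls, the total would be at most 19 × 13 = 247, which is less than 249.
So some box holds at least ⌈249/19⌉ = 14 balls.

14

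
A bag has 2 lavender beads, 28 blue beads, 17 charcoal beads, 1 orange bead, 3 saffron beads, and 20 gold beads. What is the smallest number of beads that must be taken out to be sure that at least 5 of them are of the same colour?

19

The 6 colours are the holes; the beads drawn are the pigeons.
To avoid 5 of any one colour, the worst case takes at most 4 of each colour, or every bead of a colour that has fewer than 4.
That gives 2 + 4 + 4 + 1 + 3 + 4 = 18 beads with no colour reaching 5.
The next bead forces some colour to 5, so 18 + 1 = 19.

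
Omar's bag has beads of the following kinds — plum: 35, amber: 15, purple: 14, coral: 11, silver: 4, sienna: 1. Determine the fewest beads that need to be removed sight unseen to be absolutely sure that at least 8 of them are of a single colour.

The 6 colours are the holes; the beads drawn are the pigeons.
To avoid 8 of any one colour, the worst case takes at most 7 of each colour, or every bead of a colour that has fewer than 7.
That gives 7 + 7 + 7 + 7 + 4 + 1 = 33 beads with no colour reaching 8.
The next bead forces some colour to 8, so 33 + 1 = 34.

34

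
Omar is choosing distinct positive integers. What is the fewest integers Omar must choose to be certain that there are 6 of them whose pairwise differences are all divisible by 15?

Integers whose pairwise differences are multiples of 15 are exactly those sharing a remainder mod 15. The 15 residue classes mod 15 are the pigeonholes.
With 75 integers one could put 5 in each residue class and have no class reach 6.
The 76th integer pushes some class to 6, so 15·5 + 1 = 76.

76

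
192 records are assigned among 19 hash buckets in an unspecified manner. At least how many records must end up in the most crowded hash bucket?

11

By pigeonhole, the 19 hash buckets are the holes and the 192 records are the pigeons.
If every hash bucket held at most 10 records, the total would be at most 19 × 10 = 190, which is less than 192.
So some hash bucket holds at least ⌈192/19⌉ = 11 records.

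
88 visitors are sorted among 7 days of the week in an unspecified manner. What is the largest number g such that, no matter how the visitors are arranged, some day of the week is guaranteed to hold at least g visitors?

The 7 days of the week are the holes and the 88 visitors are the pigeons.
If every day of the week held at most 12 visitors, the total would be at most 7 × 12 = 84, which is less than 88.
So some day of the week holds at least ⌈88/7⌉ = 13 visitors.

13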